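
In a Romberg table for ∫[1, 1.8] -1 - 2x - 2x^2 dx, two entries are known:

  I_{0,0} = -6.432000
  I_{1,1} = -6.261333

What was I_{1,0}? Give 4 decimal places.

From I_{1,1} = (4·I_{1,0} − I_{0,0})/3, solve for I_{1,0}:
4·I_{1,0} = 3·(-6.261333) + (-6.432000) = -25.215999
I_{1,0} = -6.304000

-6.3040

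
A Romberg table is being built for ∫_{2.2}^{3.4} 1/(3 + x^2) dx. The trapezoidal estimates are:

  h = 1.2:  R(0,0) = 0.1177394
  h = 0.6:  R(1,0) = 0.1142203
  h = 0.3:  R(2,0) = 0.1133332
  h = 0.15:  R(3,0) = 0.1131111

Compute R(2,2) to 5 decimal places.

0.11304

R(1,1) = 0.1142203 + (0.1142203 − 0.1177394)/3 = 0.1130473
R(2,1) = 0.1133332 + (0.1133332 − 0.1142203)/3 = 0.1130375
R(2,2) = 0.1130375 + (0.1130375 − 0.1130473)/15 = 0.1130368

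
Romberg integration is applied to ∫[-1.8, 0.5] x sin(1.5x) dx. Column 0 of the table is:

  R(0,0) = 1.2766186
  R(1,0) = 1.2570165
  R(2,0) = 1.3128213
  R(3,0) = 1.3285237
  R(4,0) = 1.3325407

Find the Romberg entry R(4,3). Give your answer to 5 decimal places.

1.33389

R(2,1) = 1.3128213 + (1.3128213 − 1.2570165)/3 = 1.3314229
R(3,1) = 1.3285237 + (1.3285237 − 1.3128213)/3 = 1.3337578
R(4,1) = (4·1.3325407 − 1.3285237) / 3 = 1.3338797
R(3,2) = (16·1.3337578 − 1.3314229) / 15 = 1.3339135
R(4,2) = (16·1.3338797 − 1.3337578) / 15 = 1.3338878
R(4,3) = (64·1.3338878 − 1.3339135) / 63 = 1.3338874
(Column j=1 coincides with Simpson's rule on the same nodes.)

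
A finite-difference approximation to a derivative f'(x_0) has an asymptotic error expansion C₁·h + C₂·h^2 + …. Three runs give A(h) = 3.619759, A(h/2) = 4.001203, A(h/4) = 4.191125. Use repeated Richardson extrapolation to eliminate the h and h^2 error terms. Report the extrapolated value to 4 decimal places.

First eliminate the h term (factor 2^1 = 2):
  B₁ = (2·4.001203 − 3.619759)/1 = 4.382647
  B₂ = (2·4.191125 − 4.001203)/1 = 4.381047
Then eliminate the h^2 term (factor 2^2 = 4):
  (4·4.381047 − 4.382647)/3 = 4.380514

4.3805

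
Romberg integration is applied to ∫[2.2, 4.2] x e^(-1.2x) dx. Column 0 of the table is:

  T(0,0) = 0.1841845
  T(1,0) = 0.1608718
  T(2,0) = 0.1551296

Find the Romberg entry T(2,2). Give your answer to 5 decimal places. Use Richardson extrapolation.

Richardson extrapolation on the trapezoidal column (denominator 4−1=3):
T(1,1) = 0.1608718 + (0.1608718 − 0.1841845)/3 = 0.1531009
T(2,1) = (4·0.1551296 − 0.1608718) / 3 = 0.1532155
T(2,2) = (16·0.1532155 − 0.1531009) / 15 = 0.1532231

0.15322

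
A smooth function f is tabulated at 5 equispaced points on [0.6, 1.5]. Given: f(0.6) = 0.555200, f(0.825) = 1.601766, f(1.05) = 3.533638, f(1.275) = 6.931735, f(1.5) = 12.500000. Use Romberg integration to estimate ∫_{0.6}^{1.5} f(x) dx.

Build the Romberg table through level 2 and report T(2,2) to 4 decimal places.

4.0686

T(0,0) (trapezoid, 1 panel, h=0.9000): 5.874840
T(1,0) (trapezoid, 2 panels, h=0.4500): 4.527557
T(2,0) (trapezoid, 4 panels, h=0.2250): 4.183816
T(1,1) = 4.527557 + (4.527557 − 5.874840)/3 = 4.078463
T(2,1) = 4.183816 + (4.183816 − 4.527557)/3 = 4.069236
T(2,2) = 4.069236 + (4.069236 − 4.078463)/15 = 4.068621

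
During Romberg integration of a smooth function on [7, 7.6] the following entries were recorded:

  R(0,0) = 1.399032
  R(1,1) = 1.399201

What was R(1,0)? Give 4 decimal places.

From R(1,1) = (4·R(1,0) − R(0,0))/3, solve for R(1,0):
4·R(1,0) = 3·1.399201 + 1.399032 = 5.596635
R(1,0) = 1.399159

1.3992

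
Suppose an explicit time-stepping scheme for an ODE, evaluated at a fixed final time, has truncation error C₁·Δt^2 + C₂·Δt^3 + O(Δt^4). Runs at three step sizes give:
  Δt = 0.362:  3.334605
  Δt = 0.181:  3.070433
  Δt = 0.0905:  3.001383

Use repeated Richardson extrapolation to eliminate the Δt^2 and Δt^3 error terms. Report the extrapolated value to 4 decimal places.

2.9778

First eliminate the Δt^2 term (factor 2^2 = 4):
  B₁ = (4·3.070433 − 3.334605)/3 = 2.982376
  B₂ = (4·3.001383 − 3.070433)/3 = 2.978366
Then eliminate the Δt^3 term (factor 2^3 = 8):
  (8·2.978366 − 2.982376)/7 = 2.977793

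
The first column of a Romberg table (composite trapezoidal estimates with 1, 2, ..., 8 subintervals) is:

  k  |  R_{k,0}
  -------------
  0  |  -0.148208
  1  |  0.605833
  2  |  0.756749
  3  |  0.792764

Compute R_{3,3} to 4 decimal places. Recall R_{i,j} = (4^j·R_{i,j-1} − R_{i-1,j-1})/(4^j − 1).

0.8046

R_{1,1} = 0.605833 + (0.605833 − (-0.148208))/3 = 0.857180
R_{2,1} = (4·0.756749 − 0.605833) / 3 = 0.807054
R_{3,1} = (4·0.792764 − 0.756749) / 3 = 0.804769
R_{2,2} = (16·0.807054 − 0.857180) / 15 = 0.803712
R_{3,2} = (16·0.804769 − 0.807054) / 15 = 0.804617
R_{3,3} = (64·0.804617 − 0.803712) / 63 = 0.804631
(Column j=1 coincides with Simpson's rule on the same nodes.)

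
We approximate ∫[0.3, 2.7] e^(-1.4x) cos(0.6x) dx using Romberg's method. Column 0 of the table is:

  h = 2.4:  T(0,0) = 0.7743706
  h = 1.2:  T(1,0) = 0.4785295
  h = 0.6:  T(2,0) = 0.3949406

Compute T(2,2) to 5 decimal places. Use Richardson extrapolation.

0.36622

Richardson extrapolation on the trapezoidal column (denominator 4−1=3):
T(1,1) = 0.4785295 + (0.4785295 − 0.7743706)/3 = 0.3799158
T(2,1) = (4·0.3949406 − 0.4785295) / 3 = 0.3670776
T(2,2) = (16·0.3670776 − 0.3799158) / 15 = 0.3662217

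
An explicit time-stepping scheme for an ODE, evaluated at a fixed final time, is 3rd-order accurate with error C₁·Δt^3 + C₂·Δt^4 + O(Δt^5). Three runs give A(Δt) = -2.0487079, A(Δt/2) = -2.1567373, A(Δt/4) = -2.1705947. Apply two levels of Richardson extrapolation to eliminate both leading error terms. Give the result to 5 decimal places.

First eliminate the Δt^3 term (factor 2^3 = 8):
  B₁ = (8·(-2.1567373) − (-2.0487079))/7 = -2.1721701
  B₂ = (8·(-2.1705947) − (-2.1567373))/7 = -2.1725743
Then eliminate the Δt^4 term (factor 2^4 = 16):
  (16·(-2.1725743) − (-2.1721701))/15 = -2.1726012

-2.17260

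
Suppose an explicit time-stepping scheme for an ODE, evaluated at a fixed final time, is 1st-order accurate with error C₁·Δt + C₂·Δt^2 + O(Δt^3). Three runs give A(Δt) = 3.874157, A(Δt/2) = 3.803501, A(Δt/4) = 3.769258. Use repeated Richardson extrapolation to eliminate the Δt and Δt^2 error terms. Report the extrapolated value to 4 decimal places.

3.7357

First eliminate the Δt term (factor 2^1 = 2):
  B₁ = (2·3.803501 − 3.874157)/1 = 3.732845
  B₂ = (2·3.769258 − 3.803501)/1 = 3.735015
Then eliminate the Δt^2 term (factor 2^2 = 4):
  (4·3.735015 − 3.732845)/3 = 3.735738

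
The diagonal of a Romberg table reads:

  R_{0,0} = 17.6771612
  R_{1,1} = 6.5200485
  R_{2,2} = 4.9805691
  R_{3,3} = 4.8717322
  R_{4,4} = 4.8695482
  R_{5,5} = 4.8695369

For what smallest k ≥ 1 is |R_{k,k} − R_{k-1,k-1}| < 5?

|R_{1,1} − R_{0,0}| = 11.1571127 ≥ 5
|R_{2,2} − R_{1,1}| = 1.5394794 < 5

k = 2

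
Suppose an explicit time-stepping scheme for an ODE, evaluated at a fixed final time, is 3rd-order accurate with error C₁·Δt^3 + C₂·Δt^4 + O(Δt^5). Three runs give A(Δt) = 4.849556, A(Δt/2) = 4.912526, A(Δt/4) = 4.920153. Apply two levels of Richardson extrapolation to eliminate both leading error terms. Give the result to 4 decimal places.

4.9212

First eliminate the Δt^3 term (factor 2^3 = 8):
  B₁ = (8·4.912526 − 4.849556)/7 = 4.921522
  B₂ = (8·4.920153 − 4.912526)/7 = 4.921243
Then eliminate the Δt^4 term (factor 2^4 = 16):
  (16·4.921243 − 4.921522)/15 = 4.921224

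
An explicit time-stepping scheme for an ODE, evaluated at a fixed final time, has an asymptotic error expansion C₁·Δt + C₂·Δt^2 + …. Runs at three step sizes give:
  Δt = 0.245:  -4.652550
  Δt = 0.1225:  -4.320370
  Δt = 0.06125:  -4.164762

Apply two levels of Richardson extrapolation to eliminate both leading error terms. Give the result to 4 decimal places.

First eliminate the Δt term (factor 2^1 = 2):
  B₁ = (2·(-4.320370) − (-4.652550))/1 = -3.988190
  B₂ = (2·(-4.164762) − (-4.320370))/1 = -4.009154
Then eliminate the Δt^2 term (factor 2^2 = 4):
  (4·(-4.009154) − (-3.988190))/3 = -4.016142

-4.0161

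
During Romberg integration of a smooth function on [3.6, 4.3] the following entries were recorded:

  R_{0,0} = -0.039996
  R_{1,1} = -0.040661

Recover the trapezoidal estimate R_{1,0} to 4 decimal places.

From R_{1,1} = (4·R_{1,0} − R_{0,0})/3, solve for R_{1,0}:
4·R_{1,0} = 3·(-0.040661) + (-0.039996) = -0.161979
R_{1,0} = -0.040495

-0.0405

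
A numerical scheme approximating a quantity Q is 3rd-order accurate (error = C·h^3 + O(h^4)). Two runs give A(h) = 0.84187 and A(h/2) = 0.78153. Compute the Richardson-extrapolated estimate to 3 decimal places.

The leading error scales as h^3; refining by a factor of 2 reduces it by 2^3 = 8.
Extrapolated value = (8·A(h/2) − A(h)) / (8 − 1)
= (8·0.78153 − 0.84187) / 7
= 5.41037 / 7 = 0.77291

0.773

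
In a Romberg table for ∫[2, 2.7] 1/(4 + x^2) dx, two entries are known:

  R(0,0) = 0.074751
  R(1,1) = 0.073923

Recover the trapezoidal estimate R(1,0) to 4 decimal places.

0.0741

From R(1,1) = (4·R(1,0) − R(0,0))/3, solve for R(1,0):
4·R(1,0) = 3·0.073923 + 0.074751 = 0.296520
R(1,0) = 0.074130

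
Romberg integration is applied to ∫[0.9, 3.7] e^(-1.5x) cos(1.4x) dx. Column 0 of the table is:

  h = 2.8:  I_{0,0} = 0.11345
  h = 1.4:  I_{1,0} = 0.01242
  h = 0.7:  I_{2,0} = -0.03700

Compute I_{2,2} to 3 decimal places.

-0.056

Richardson extrapolation on the trapezoidal column (denominator 4−1=3):
I_{1,1} = (4·0.01242 − 0.11345) / 3 = -0.02126
I_{2,1} = (4·(-0.03700) − 0.01242) / 3 = -0.05347
I_{2,2} = (16·(-0.05347) − (-0.02126)) / 15 = -0.05562
(Column j=1 coincides with Simpson's rule on the same nodes.)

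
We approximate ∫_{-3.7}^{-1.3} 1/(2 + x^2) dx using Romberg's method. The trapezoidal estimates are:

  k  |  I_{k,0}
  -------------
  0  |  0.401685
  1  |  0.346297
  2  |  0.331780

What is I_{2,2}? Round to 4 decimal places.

0.3269

Richardson extrapolation on the trapezoidal column (denominator 4−1=3):
I_{1,1} = (4·0.346297 − 0.401685) / 3 = 0.327834
I_{2,1} = 0.331780 + (0.331780 − 0.346297)/3 = 0.326941
I_{2,2} = (16·0.326941 − 0.327834) / 15 = 0.326881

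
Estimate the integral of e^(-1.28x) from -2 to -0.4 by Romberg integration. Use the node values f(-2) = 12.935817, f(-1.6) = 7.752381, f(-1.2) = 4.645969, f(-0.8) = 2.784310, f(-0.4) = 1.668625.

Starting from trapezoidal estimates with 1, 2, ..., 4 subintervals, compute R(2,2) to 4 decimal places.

8.8028

R(0,0) (trapezoid, 1 panel, h=1.6000): 11.683554
R(1,0) (trapezoid, 2 panels, h=0.8000): 9.558552
R(2,0) (trapezoid, 4 panels, h=0.4000): 8.993952
R(1,1) = 9.558552 + (9.558552 − 11.683554)/3 = 8.850218
R(2,1) = 8.993952 + (8.993952 − 9.558552)/3 = 8.805752
R(2,2) = 8.805752 + (8.805752 − 8.850218)/15 = 8.802788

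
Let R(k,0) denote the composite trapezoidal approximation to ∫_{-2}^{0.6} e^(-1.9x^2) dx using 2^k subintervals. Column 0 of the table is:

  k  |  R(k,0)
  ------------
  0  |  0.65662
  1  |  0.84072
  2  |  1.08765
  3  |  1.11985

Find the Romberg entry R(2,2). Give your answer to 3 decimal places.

Richardson extrapolation on the trapezoidal column (denominator 4−1=3):
R(1,1) = 0.84072 + (0.84072 − 0.65662)/3 = 0.90209
R(2,1) = 1.08765 + (1.08765 − 0.84072)/3 = 1.16996
R(2,2) = 1.16996 + (1.16996 − 0.90209)/15 = 1.18782

1.188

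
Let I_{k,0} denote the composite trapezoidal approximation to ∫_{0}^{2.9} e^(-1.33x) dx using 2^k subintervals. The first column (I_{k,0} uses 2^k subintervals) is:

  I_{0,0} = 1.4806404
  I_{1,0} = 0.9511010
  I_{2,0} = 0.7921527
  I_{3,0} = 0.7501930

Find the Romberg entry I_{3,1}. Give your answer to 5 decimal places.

I_{3,1} = 0.7501930 + (0.7501930 − 0.7921527)/3 = 0.7362064

0.73621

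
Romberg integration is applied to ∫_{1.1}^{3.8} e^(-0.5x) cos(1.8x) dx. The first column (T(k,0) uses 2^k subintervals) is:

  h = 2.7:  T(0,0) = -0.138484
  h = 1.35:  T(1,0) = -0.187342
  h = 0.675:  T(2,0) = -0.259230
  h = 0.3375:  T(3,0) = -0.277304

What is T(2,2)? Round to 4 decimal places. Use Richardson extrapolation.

Richardson extrapolation on the trapezoidal column (denominator 4−1=3):
T(1,1) = -0.187342 + (-0.187342 − (-0.138484))/3 = -0.203628
T(2,1) = (4·(-0.259230) − (-0.187342)) / 3 = -0.283193
T(2,2) = -0.283193 + (-0.283193 − (-0.203628))/15 = -0.288497
(Column j=1 coincides with Simpson's rule on the same nodes.)

-0.2885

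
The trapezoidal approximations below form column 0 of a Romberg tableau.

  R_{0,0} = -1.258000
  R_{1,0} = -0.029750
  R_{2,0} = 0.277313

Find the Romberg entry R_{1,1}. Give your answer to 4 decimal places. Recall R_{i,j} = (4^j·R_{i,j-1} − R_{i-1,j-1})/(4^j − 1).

0.3797

Richardson extrapolation on the trapezoidal column (denominator 4−1=3):
R_{1,1} = (4·(-0.029750) − (-1.258000)) / 3 = 0.379667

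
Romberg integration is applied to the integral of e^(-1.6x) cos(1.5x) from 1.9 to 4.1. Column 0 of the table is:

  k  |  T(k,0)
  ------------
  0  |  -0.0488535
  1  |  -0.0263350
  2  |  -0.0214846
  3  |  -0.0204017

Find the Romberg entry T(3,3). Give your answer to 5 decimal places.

-0.02005

T(1,1) = (4·(-0.0263350) − (-0.0488535)) / 3 = -0.0188288
T(2,1) = -0.0214846 + (-0.0214846 − (-0.0263350))/3 = -0.0198678
T(3,1) = (4·(-0.0204017) − (-0.0214846)) / 3 = -0.0200407
T(2,2) = (16·(-0.0198678) − (-0.0188288)) / 15 = -0.0199371
T(3,2) = (16·(-0.0200407) − (-0.0198678)) / 15 = -0.0200522
T(3,3) = (64·(-0.0200522) − (-0.0199371)) / 63 = -0.0200540
(Column j=1 coincides with Simpson's rule on the same nodes.)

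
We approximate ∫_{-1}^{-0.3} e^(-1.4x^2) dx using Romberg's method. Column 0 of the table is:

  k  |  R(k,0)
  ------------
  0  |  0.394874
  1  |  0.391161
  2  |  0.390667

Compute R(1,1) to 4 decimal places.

R(1,1) = (4·0.391161 − 0.394874) / 3 = 0.389923

0.3899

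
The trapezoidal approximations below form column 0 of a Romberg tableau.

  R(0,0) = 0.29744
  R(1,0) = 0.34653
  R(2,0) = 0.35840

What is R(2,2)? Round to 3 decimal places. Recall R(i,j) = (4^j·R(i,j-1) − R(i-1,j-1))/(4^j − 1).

0.362

Richardson extrapolation on the trapezoidal column (denominator 4−1=3):
R(1,1) = 0.34653 + (0.34653 − 0.29744)/3 = 0.36289
R(2,1) = (4·0.35840 − 0.34653) / 3 = 0.36236
R(2,2) = (16·0.36236 − 0.36289) / 15 = 0.36232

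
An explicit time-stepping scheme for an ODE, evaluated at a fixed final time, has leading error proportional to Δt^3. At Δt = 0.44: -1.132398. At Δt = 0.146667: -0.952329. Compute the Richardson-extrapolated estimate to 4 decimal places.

-0.9454

Extrapolated value = (27·A(Δt/3) − A(Δt)) / (27 − 1)
= (27·(-0.952329) − (-1.132398)) / 26
= -24.580485 / 26 = -0.945403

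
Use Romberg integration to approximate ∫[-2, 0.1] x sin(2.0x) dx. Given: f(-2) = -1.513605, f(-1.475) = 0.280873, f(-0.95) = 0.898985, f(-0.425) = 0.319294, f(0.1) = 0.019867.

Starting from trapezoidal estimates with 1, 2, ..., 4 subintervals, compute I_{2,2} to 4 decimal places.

I_{0,0} (trapezoid, 1 panel, h=2.1000): -1.568425
I_{1,0} (trapezoid, 2 panels, h=1.0500): 0.159722
I_{2,0} (trapezoid, 4 panels, h=0.5250): 0.394949
I_{1,1} = 0.159722 + (0.159722 − (-1.568425))/3 = 0.735771
I_{2,1} = 0.394949 + (0.394949 − 0.159722)/3 = 0.473358
I_{2,2} = 0.473358 + (0.473358 − 0.735771)/15 = 0.455864

0.4559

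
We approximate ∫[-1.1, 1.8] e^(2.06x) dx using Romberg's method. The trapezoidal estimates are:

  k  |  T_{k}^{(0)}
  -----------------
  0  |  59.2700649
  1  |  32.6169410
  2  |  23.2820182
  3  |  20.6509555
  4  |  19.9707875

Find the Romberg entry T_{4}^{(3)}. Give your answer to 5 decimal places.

19.74199

Richardson extrapolation on the trapezoidal column (denominator 4−1=3):
T_{2}^{(1)} = 23.2820182 + (23.2820182 − 32.6169410)/3 = 20.1703773
T_{3}^{(1)} = 20.6509555 + (20.6509555 − 23.2820182)/3 = 19.7739346
T_{4}^{(1)} = (4·19.9707875 − 20.6509555) / 3 = 19.7440648
T_{3}^{(2)} = (16·19.7739346 − 20.1703773) / 15 = 19.7475051
T_{4}^{(2)} = (16·19.7440648 − 19.7739346) / 15 = 19.7420735
T_{4}^{(3)} = (64·19.7420735 − 19.7475051) / 63 = 19.7419873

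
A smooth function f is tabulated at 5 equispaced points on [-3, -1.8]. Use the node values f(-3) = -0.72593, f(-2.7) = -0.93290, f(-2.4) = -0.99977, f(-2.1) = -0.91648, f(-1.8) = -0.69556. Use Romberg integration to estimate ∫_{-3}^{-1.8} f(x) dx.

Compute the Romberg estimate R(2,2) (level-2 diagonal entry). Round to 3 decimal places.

R(0,0) (trapezoid, 1 panel, h=1.2000): -0.85289
R(1,0) (trapezoid, 2 panels, h=0.6000): -1.02631
R(2,0) (trapezoid, 4 panels, h=0.3000): -1.06797
R(1,1) = -1.02631 + (-1.02631 − (-0.85289))/3 = -1.08412
R(2,1) = -1.06797 + (-1.06797 − (-1.02631))/3 = -1.08186
R(2,2) = -1.08186 + (-1.08186 − (-1.08412))/15 = -1.08171

-1.082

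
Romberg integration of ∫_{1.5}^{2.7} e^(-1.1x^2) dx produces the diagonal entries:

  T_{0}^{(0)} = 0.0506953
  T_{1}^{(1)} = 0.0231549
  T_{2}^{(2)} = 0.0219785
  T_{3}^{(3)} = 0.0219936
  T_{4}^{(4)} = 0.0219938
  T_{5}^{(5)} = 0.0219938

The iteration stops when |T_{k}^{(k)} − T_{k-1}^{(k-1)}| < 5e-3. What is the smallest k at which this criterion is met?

|T_{1}^{(1)} − T_{0}^{(0)}| = 0.0275404 ≥ 5e-3
|T_{2}^{(2)} − T_{1}^{(1)}| = 0.0011764 < 5e-3

k = 2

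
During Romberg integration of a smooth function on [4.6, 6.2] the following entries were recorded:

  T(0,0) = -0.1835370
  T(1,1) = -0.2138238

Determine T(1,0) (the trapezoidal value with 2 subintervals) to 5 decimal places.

-0.20625

From T(1,1) = (4·T(1,0) − T(0,0))/3, solve for T(1,0):
4·T(1,0) = 3·(-0.2138238) + (-0.1835370) = -0.8250084
T(1,0) = -0.2062521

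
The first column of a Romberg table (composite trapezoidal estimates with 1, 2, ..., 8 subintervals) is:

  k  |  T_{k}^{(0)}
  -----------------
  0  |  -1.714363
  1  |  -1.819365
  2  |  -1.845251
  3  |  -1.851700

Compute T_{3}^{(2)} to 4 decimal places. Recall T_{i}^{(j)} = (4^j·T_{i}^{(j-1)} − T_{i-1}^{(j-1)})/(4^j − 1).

T_{2}^{(1)} = (4·(-1.845251) − (-1.819365)) / 3 = -1.853880
T_{3}^{(1)} = -1.851700 + (-1.851700 − (-1.845251))/3 = -1.853850
T_{3}^{(2)} = -1.853850 + (-1.853850 − (-1.853880))/15 = -1.853848

-1.8538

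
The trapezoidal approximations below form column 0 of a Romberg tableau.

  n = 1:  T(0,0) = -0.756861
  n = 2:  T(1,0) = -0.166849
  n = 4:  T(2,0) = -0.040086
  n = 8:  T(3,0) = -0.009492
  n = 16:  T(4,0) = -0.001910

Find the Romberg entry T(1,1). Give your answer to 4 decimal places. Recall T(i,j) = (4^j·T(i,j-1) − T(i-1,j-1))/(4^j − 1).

Richardson extrapolation on the trapezoidal column (denominator 4−1=3):
T(1,1) = (4·(-0.166849) − (-0.756861)) / 3 = 0.029822

0.0298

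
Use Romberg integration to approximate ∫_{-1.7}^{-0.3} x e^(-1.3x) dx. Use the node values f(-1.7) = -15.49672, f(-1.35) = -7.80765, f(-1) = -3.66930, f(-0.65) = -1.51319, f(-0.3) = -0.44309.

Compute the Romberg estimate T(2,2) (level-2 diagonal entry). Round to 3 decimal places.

T(0,0) (trapezoid, 1 panel, h=1.4000): -11.15787
T(1,0) (trapezoid, 2 panels, h=0.7000): -8.14744
T(2,0) (trapezoid, 4 panels, h=0.3500): -7.33602
T(1,1) = -8.14744 + (-8.14744 − (-11.15787))/3 = -7.14396
T(2,1) = -7.33602 + (-7.33602 − (-8.14744))/3 = -7.06555
T(2,2) = -7.06555 + (-7.06555 − (-7.14396))/15 = -7.06032

-7.060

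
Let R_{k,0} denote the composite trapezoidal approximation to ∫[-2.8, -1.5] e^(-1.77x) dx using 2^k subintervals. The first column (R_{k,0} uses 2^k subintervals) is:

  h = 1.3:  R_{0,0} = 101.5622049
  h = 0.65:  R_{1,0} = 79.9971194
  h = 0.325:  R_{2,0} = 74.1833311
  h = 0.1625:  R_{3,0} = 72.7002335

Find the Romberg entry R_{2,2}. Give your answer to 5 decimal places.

72.20784

R_{1,1} = (4·79.9971194 − 101.5622049) / 3 = 72.8087576
R_{2,1} = 74.1833311 + (74.1833311 − 79.9971194)/3 = 72.2454017
R_{2,2} = (16·72.2454017 − 72.8087576) / 15 = 72.2078446
(Column j=1 coincides with Simpson's rule on the same nodes.)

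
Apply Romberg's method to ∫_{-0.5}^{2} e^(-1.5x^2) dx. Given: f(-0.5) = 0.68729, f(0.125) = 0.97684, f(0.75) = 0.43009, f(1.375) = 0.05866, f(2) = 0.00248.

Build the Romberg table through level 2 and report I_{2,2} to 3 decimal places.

I_{0,0} (trapezoid, 1 panel, h=2.5000): 0.86221
I_{1,0} (trapezoid, 2 panels, h=1.2500): 0.96872
I_{2,0} (trapezoid, 4 panels, h=0.6250): 1.13155
I_{1,1} = 0.96872 + (0.96872 − 0.86221)/3 = 1.00422
I_{2,1} = 1.13155 + (1.13155 − 0.96872)/3 = 1.18583
I_{2,2} = 1.18583 + (1.18583 − 1.00422)/15 = 1.19794

1.198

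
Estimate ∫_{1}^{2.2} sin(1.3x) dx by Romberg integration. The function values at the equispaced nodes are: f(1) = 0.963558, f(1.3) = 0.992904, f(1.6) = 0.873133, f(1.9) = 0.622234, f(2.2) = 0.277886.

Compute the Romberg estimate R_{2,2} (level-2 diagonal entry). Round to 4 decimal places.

R_{0,0} (trapezoid, 1 panel, h=1.2000): 0.744866
R_{1,0} (trapezoid, 2 panels, h=0.6000): 0.896313
R_{2,0} (trapezoid, 4 panels, h=0.3000): 0.932698
R_{1,1} = 0.896313 + (0.896313 − 0.744866)/3 = 0.946795
R_{2,1} = 0.932698 + (0.932698 − 0.896313)/3 = 0.944826
R_{2,2} = 0.944826 + (0.944826 − 0.946795)/15 = 0.944695

0.9447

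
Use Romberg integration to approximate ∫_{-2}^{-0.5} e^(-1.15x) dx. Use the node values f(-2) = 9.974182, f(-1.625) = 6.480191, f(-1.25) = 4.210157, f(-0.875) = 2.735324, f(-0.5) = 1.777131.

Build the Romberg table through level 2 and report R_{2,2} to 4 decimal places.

7.1280

R_{0,0} (trapezoid, 1 panel, h=1.5000): 8.813485
R_{1,0} (trapezoid, 2 panels, h=0.7500): 7.564360
R_{2,0} (trapezoid, 4 panels, h=0.3750): 7.237998
R_{1,1} = 7.564360 + (7.564360 − 8.813485)/3 = 7.147985
R_{2,1} = 7.237998 + (7.237998 − 7.564360)/3 = 7.129211
R_{2,2} = 7.129211 + (7.129211 − 7.147985)/15 = 7.127959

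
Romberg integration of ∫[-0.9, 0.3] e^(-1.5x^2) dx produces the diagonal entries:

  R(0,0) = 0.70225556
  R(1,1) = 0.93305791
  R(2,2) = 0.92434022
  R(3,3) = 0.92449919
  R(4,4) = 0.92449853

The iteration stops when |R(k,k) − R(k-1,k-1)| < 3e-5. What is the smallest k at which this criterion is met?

k = 4

|R(1,1) − R(0,0)| = 0.23080235 ≥ 3e-5
|R(2,2) − R(1,1)| = 0.00871769 ≥ 3e-5
|R(3,3) − R(2,2)| = 0.00015897 ≥ 3e-5
|R(4,4) − R(3,3)| = 0.00000066 < 3e-5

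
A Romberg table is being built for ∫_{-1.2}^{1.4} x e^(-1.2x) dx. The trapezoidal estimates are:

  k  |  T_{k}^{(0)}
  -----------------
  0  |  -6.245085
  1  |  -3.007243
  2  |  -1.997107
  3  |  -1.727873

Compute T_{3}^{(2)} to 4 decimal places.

-1.6366

T_{2}^{(1)} = -1.997107 + (-1.997107 − (-3.007243))/3 = -1.660395
T_{3}^{(1)} = -1.727873 + (-1.727873 − (-1.997107))/3 = -1.638128
T_{3}^{(2)} = (16·(-1.638128) − (-1.660395)) / 15 = -1.636644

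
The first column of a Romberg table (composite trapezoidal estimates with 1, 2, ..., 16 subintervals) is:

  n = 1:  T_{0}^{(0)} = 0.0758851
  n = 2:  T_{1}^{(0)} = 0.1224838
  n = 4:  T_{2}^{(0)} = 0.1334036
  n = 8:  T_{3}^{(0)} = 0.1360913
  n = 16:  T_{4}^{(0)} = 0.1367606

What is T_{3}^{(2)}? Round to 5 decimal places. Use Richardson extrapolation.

0.13698

Richardson extrapolation on the trapezoidal column (denominator 4−1=3):
T_{2}^{(1)} = 0.1334036 + (0.1334036 − 0.1224838)/3 = 0.1370435
T_{3}^{(1)} = (4·0.1360913 − 0.1334036) / 3 = 0.1369872
T_{3}^{(2)} = (16·0.1369872 − 0.1370435) / 15 = 0.1369834
(Column j=1 coincides with Simpson's rule on the same nodes.)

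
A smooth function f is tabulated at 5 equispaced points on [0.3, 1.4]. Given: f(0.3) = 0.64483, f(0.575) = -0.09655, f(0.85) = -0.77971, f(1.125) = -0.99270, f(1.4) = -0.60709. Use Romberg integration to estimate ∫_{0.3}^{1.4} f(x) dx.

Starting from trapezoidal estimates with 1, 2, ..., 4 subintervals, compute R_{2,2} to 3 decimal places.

-0.537

R_{0,0} (trapezoid, 1 panel, h=1.1000): 0.02076
R_{1,0} (trapezoid, 2 panels, h=0.5500): -0.41846
R_{2,0} (trapezoid, 4 panels, h=0.2750): -0.50877
R_{1,1} = -0.41846 + (-0.41846 − 0.02076)/3 = -0.56487
R_{2,1} = -0.50877 + (-0.50877 − (-0.41846))/3 = -0.53887
R_{2,2} = -0.53887 + (-0.53887 − (-0.56487))/15 = -0.53714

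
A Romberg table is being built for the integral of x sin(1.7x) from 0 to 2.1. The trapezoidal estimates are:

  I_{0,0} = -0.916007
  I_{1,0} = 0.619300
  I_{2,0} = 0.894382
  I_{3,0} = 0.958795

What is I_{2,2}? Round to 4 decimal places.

0.9764

Richardson extrapolation on the trapezoidal column (denominator 4−1=3):
I_{1,1} = 0.619300 + (0.619300 − (-0.916007))/3 = 1.131069
I_{2,1} = 0.894382 + (0.894382 − 0.619300)/3 = 0.986076
I_{2,2} = 0.986076 + (0.986076 − 1.131069)/15 = 0.976410
(Column j=1 coincides with Simpson's rule on the same nodes.)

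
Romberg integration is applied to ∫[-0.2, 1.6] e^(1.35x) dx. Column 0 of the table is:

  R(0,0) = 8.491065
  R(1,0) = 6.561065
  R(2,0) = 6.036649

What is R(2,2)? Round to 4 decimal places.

Richardson extrapolation on the trapezoidal column (denominator 4−1=3):
R(1,1) = 6.561065 + (6.561065 − 8.491065)/3 = 5.917732
R(2,1) = (4·6.036649 − 6.561065) / 3 = 5.861844
R(2,2) = (16·5.861844 − 5.917732) / 15 = 5.858118

5.8581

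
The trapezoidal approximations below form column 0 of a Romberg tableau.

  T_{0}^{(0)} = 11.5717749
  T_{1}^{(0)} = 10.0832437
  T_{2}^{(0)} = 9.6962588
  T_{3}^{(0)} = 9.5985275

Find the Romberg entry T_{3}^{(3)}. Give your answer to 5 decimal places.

T_{1}^{(1)} = (4·10.0832437 − 11.5717749) / 3 = 9.5870666
T_{2}^{(1)} = (4·9.6962588 − 10.0832437) / 3 = 9.5672638
T_{3}^{(1)} = (4·9.5985275 − 9.6962588) / 3 = 9.5659504
T_{2}^{(2)} = (16·9.5672638 − 9.5870666) / 15 = 9.5659436
T_{3}^{(2)} = (16·9.5659504 − 9.5672638) / 15 = 9.5658628
T_{3}^{(3)} = (64·9.5658628 − 9.5659436) / 63 = 9.5658615
(Column j=1 coincides with Simpson's rule on the same nodes.)

9.56586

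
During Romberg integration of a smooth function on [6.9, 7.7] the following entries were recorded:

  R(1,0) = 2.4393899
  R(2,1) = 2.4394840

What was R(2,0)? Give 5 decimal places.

From R(2,1) = (4·R(2,0) − R(1,0))/3, solve for R(2,0):
4·R(2,0) = 3·2.4394840 + 2.4393899 = 9.7578419
R(2,0) = 2.4394605

2.43946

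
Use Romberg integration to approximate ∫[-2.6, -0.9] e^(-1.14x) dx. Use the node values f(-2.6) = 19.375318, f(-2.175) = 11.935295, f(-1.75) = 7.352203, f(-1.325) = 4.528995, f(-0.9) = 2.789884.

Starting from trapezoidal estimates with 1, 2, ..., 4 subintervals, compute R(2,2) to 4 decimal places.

14.5490

R(0,0) (trapezoid, 1 panel, h=1.7000): 18.840422
R(1,0) (trapezoid, 2 panels, h=0.8500): 15.669583
R(2,0) (trapezoid, 4 panels, h=0.4250): 14.832115
R(1,1) = 15.669583 + (15.669583 − 18.840422)/3 = 14.612637
R(2,1) = 14.832115 + (14.832115 − 15.669583)/3 = 14.552959
R(2,2) = 14.552959 + (14.552959 − 14.612637)/15 = 14.548980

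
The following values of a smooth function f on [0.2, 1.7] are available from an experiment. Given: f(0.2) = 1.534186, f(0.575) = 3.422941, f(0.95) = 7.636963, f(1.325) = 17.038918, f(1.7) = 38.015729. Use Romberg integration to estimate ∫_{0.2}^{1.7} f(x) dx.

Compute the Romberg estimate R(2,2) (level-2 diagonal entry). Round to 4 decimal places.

17.0545

R(0,0) (trapezoid, 1 panel, h=1.5000): 29.662436
R(1,0) (trapezoid, 2 panels, h=0.7500): 20.558940
R(2,0) (trapezoid, 4 panels, h=0.3750): 17.952667
R(1,1) = 20.558940 + (20.558940 − 29.662436)/3 = 17.524441
R(2,1) = 17.952667 + (17.952667 − 20.558940)/3 = 17.083909
R(2,2) = 17.083909 + (17.083909 − 17.524441)/15 = 17.054540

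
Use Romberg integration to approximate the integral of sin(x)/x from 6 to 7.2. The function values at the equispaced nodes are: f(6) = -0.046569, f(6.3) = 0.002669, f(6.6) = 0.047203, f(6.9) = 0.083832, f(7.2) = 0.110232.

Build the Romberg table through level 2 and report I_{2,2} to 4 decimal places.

I_{0,0} (trapezoid, 1 panel, h=1.2000): 0.038198
I_{1,0} (trapezoid, 2 panels, h=0.6000): 0.047421
I_{2,0} (trapezoid, 4 panels, h=0.3000): 0.049661
I_{1,1} = 0.047421 + (0.047421 − 0.038198)/3 = 0.050495
I_{2,1} = 0.049661 + (0.049661 − 0.047421)/3 = 0.050408
I_{2,2} = 0.050408 + (0.050408 − 0.050495)/15 = 0.050402

0.0504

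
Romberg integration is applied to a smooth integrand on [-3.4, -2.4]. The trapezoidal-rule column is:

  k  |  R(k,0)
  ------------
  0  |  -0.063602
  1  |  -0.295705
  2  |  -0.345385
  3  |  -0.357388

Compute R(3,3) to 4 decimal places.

-0.3614

R(1,1) = (4·(-0.295705) − (-0.063602)) / 3 = -0.373073
R(2,1) = -0.345385 + (-0.345385 − (-0.295705))/3 = -0.361945
R(3,1) = (4·(-0.357388) − (-0.345385)) / 3 = -0.361389
R(2,2) = (16·(-0.361945) − (-0.373073)) / 15 = -0.361203
R(3,2) = (16·(-0.361389) − (-0.361945)) / 15 = -0.361352
R(3,3) = -0.361352 + (-0.361352 − (-0.361203))/63 = -0.361354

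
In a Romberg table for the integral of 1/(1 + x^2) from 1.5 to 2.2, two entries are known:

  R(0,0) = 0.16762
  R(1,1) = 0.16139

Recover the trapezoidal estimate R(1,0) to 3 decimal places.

0.163

From R(1,1) = (4·R(1,0) − R(0,0))/3, solve for R(1,0):
4·R(1,0) = 3·0.16139 + 0.16762 = 0.65179
R(1,0) = 0.16295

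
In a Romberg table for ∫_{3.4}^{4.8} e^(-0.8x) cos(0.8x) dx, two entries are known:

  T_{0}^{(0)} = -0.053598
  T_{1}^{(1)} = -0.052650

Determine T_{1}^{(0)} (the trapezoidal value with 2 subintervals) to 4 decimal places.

-0.0529

From T_{1}^{(1)} = (4·T_{1}^{(0)} − T_{0}^{(0)})/3, solve for T_{1}^{(0)}:
4·T_{1}^{(0)} = 3·(-0.052650) + (-0.053598) = -0.211548
T_{1}^{(0)} = -0.052887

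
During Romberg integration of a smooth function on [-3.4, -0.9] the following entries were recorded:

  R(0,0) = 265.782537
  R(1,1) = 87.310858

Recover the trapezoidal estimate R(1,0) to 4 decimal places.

From R(1,1) = (4·R(1,0) − R(0,0))/3, solve for R(1,0):
4·R(1,0) = 3·87.310858 + 265.782537 = 527.715111
R(1,0) = 131.928778

131.9288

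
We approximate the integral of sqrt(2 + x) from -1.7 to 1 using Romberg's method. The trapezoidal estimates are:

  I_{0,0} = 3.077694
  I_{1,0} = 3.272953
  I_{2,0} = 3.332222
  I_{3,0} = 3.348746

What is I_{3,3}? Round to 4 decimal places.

3.3544

Richardson extrapolation on the trapezoidal column (denominator 4−1=3):
I_{1,1} = (4·3.272953 − 3.077694) / 3 = 3.338039
I_{2,1} = (4·3.332222 − 3.272953) / 3 = 3.351978
I_{3,1} = (4·3.348746 − 3.332222) / 3 = 3.354254
I_{2,2} = (16·3.351978 − 3.338039) / 15 = 3.352907
I_{3,2} = (16·3.354254 − 3.351978) / 15 = 3.354406
I_{3,3} = (64·3.354406 − 3.352907) / 63 = 3.354430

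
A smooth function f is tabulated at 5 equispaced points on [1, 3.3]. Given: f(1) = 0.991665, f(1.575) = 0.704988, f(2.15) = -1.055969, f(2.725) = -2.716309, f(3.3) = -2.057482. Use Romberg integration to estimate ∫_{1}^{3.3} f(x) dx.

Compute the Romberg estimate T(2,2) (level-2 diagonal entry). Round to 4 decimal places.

T(0,0) (trapezoid, 1 panel, h=2.3000): -1.225690
T(1,0) (trapezoid, 2 panels, h=1.1500): -1.827209
T(2,0) (trapezoid, 4 panels, h=0.5750): -2.070114
T(1,1) = -1.827209 + (-1.827209 − (-1.225690))/3 = -2.027715
T(2,1) = -2.070114 + (-2.070114 − (-1.827209))/3 = -2.151082
T(2,2) = -2.151082 + (-2.151082 − (-2.027715))/15 = -2.159306

-2.1593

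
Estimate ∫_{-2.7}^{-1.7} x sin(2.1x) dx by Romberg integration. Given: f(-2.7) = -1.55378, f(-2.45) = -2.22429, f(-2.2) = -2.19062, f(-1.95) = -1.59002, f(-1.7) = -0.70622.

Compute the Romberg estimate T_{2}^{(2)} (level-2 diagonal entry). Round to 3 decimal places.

-1.824

T_{0}^{(0)} (trapezoid, 1 panel, h=1.0000): -1.13000
T_{1}^{(0)} (trapezoid, 2 panels, h=0.5000): -1.66031
T_{2}^{(0)} (trapezoid, 4 panels, h=0.2500): -1.78373
T_{1}^{(1)} = -1.66031 + (-1.66031 − (-1.13000))/3 = -1.83708
T_{2}^{(1)} = -1.78373 + (-1.78373 − (-1.66031))/3 = -1.82487
T_{2}^{(2)} = -1.82487 + (-1.82487 − (-1.83708))/15 = -1.82406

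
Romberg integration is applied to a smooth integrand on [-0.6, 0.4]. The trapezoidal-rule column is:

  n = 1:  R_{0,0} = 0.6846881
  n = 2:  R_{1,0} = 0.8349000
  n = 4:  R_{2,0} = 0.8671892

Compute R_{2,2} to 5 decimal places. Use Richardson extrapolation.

R_{1,1} = (4·0.8349000 − 0.6846881) / 3 = 0.8849706
R_{2,1} = 0.8671892 + (0.8671892 − 0.8349000)/3 = 0.8779523
R_{2,2} = (16·0.8779523 − 0.8849706) / 15 = 0.8774844

0.87748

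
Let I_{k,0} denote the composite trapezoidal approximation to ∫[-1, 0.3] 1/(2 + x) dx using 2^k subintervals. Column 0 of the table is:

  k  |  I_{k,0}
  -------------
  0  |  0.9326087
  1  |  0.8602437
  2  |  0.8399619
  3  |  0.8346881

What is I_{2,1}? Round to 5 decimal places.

0.83320

Richardson extrapolation on the trapezoidal column (denominator 4−1=3):
I_{2,1} = 0.8399619 + (0.8399619 − 0.8602437)/3 = 0.8332013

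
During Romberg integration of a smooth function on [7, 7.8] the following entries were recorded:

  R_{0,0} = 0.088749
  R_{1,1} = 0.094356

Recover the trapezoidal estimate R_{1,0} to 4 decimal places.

0.0930

From R_{1,1} = (4·R_{1,0} − R_{0,0})/3, solve for R_{1,0}:
4·R_{1,0} = 3·0.094356 + 0.088749 = 0.371817
R_{1,0} = 0.092954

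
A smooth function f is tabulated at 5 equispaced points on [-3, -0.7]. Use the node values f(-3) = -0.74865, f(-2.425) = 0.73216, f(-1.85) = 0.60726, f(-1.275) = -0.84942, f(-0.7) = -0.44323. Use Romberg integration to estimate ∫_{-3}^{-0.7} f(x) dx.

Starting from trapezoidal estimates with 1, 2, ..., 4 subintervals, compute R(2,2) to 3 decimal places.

R(0,0) (trapezoid, 1 panel, h=2.3000): -1.37066
R(1,0) (trapezoid, 2 panels, h=1.1500): 0.01302
R(2,0) (trapezoid, 4 panels, h=0.5750): -0.06092
R(1,1) = 0.01302 + (0.01302 − (-1.37066))/3 = 0.47425
R(2,1) = -0.06092 + (-0.06092 − 0.01302)/3 = -0.08557
R(2,2) = -0.08557 + (-0.08557 − 0.47425)/15 = -0.12289

-0.123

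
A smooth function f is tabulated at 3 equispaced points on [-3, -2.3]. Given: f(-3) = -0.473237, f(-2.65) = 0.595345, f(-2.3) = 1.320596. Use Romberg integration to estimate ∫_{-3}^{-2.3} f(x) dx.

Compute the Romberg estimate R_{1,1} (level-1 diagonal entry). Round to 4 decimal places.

R_{0,0} (trapezoid, 1 panel, h=0.7000): 0.296576
R_{1,0} (trapezoid, 2 panels, h=0.3500): 0.356659
R_{1,1} = 0.356659 + (0.356659 − 0.296576)/3 = 0.376687

0.3767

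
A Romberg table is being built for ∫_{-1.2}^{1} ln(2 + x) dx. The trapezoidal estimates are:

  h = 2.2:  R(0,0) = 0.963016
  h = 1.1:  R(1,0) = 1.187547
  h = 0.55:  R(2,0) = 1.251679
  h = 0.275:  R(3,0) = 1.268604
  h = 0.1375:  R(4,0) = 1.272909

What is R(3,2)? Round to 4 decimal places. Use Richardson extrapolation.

R(2,1) = 1.251679 + (1.251679 − 1.187547)/3 = 1.273056
R(3,1) = (4·1.268604 − 1.251679) / 3 = 1.274246
R(3,2) = 1.274246 + (1.274246 − 1.273056)/15 = 1.274325

1.2743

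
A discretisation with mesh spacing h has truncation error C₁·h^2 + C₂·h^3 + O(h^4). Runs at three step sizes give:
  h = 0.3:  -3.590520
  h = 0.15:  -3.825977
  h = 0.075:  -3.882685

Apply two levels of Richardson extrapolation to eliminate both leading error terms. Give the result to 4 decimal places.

-3.9012

First eliminate the h^2 term (factor 2^2 = 4):
  B₁ = (4·(-3.825977) − (-3.590520))/3 = -3.904463
  B₂ = (4·(-3.882685) − (-3.825977))/3 = -3.901588
Then eliminate the h^3 term (factor 2^3 = 8):
  (8·(-3.901588) − (-3.904463))/7 = -3.901177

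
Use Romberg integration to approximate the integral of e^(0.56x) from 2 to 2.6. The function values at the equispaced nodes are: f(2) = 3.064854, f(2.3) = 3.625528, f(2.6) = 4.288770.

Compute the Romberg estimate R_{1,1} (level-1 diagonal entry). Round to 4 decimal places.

R_{0,0} (trapezoid, 1 panel, h=0.6000): 2.206087
R_{1,0} (trapezoid, 2 panels, h=0.3000): 2.190702
R_{1,1} = 2.190702 + (2.190702 − 2.206087)/3 = 2.185574

2.1856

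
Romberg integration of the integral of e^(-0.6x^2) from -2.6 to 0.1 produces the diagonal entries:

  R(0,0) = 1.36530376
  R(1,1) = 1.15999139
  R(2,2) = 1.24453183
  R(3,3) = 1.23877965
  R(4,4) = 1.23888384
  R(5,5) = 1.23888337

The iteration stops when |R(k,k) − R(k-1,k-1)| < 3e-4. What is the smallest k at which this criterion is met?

|R(1,1) − R(0,0)| = 0.20531237 ≥ 3e-4
|R(2,2) − R(1,1)| = 0.08454044 ≥ 3e-4
|R(3,3) − R(2,2)| = 0.00575218 ≥ 3e-4
|R(4,4) − R(3,3)| = 0.00010419 < 3e-4

k = 4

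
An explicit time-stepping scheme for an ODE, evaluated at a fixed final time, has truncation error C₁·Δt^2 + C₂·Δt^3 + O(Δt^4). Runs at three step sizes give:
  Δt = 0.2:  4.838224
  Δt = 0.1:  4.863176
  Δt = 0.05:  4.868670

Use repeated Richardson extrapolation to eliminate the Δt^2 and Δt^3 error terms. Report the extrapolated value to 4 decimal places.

First eliminate the Δt^2 term (factor 2^2 = 4):
  B₁ = (4·4.863176 − 4.838224)/3 = 4.871493
  B₂ = (4·4.868670 − 4.863176)/3 = 4.870501
Then eliminate the Δt^3 term (factor 2^3 = 8):
  (8·4.870501 − 4.871493)/7 = 4.870359

4.8704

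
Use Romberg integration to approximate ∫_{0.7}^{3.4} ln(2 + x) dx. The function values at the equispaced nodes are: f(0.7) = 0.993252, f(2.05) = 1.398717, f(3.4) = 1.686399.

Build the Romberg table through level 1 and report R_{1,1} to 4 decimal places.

R_{0,0} (trapezoid, 1 panel, h=2.7000): 3.617529
R_{1,0} (trapezoid, 2 panels, h=1.3500): 3.697032
R_{1,1} = 3.697032 + (3.697032 − 3.617529)/3 = 3.723533

3.7235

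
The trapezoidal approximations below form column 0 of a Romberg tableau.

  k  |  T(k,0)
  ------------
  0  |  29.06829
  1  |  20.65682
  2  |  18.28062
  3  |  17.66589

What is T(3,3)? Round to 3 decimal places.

Richardson extrapolation on the trapezoidal column (denominator 4−1=3):
T(1,1) = 20.65682 + (20.65682 − 29.06829)/3 = 17.85300
T(2,1) = (4·18.28062 − 20.65682) / 3 = 17.48855
T(3,1) = 17.66589 + (17.66589 − 18.28062)/3 = 17.46098
T(2,2) = 17.48855 + (17.48855 − 17.85300)/15 = 17.46425
T(3,2) = (16·17.46098 − 17.48855) / 15 = 17.45914
T(3,3) = 17.45914 + (17.45914 − 17.46425)/63 = 17.45906
(Column j=1 coincides with Simpson's rule on the same nodes.)

17.459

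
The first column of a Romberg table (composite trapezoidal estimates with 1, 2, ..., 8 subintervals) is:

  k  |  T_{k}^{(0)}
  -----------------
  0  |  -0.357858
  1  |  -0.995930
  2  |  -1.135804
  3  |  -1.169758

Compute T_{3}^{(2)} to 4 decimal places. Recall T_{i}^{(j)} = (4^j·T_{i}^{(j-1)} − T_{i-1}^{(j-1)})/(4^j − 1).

Richardson extrapolation on the trapezoidal column (denominator 4−1=3):
T_{2}^{(1)} = -1.135804 + (-1.135804 − (-0.995930))/3 = -1.182429
T_{3}^{(1)} = -1.169758 + (-1.169758 − (-1.135804))/3 = -1.181076
T_{3}^{(2)} = -1.181076 + (-1.181076 − (-1.182429))/15 = -1.180986

-1.1810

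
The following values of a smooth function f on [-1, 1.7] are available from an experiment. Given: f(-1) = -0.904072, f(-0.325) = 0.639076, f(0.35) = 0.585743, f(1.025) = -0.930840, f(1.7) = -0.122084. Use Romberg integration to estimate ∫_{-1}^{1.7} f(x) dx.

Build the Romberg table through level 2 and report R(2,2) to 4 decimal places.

R(0,0) (trapezoid, 1 panel, h=2.7000): -1.385311
R(1,0) (trapezoid, 2 panels, h=1.3500): 0.098098
R(2,0) (trapezoid, 4 panels, h=0.6750): -0.147892
R(1,1) = 0.098098 + (0.098098 − (-1.385311))/3 = 0.592568
R(2,1) = -0.147892 + (-0.147892 − 0.098098)/3 = -0.229889
R(2,2) = -0.229889 + (-0.229889 − 0.592568)/15 = -0.284719

-0.2847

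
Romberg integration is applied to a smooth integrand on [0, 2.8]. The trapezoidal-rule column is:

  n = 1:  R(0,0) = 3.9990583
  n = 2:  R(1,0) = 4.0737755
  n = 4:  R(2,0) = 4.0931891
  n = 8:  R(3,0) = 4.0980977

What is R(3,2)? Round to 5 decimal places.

R(2,1) = (4·4.0931891 − 4.0737755) / 3 = 4.0996603
R(3,1) = (4·4.0980977 − 4.0931891) / 3 = 4.0997339
R(3,2) = 4.0997339 + (4.0997339 − 4.0996603)/15 = 4.0997388
(Column j=1 coincides with Simpson's rule on the same nodes.)

4.09974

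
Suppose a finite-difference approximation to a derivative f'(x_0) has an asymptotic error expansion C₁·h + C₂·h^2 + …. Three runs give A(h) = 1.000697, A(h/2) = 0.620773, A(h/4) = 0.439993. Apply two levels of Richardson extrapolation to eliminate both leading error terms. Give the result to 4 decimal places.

0.2653

First eliminate the h term (factor 2^1 = 2):
  B₁ = (2·0.620773 − 1.000697)/1 = 0.240849
  B₂ = (2·0.439993 − 0.620773)/1 = 0.259213
Then eliminate the h^2 term (factor 2^2 = 4):
  (4·0.259213 − 0.240849)/3 = 0.265334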